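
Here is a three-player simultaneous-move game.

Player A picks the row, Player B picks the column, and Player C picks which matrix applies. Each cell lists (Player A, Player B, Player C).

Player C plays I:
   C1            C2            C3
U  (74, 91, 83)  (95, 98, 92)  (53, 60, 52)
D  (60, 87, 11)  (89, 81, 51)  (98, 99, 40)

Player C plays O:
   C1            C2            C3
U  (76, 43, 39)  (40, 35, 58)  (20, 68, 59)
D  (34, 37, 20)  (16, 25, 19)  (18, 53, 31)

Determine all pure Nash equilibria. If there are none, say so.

(U, C1, I): Player B can switch to C2 (91 → 98). Not NE.
(U, C1, O): Player B can switch to C3 (43 → 68). Not NE.
(U, C2, I): Player A gets 95, best alternative 89; Player B gets 98, best alternative 91; Player C gets 92, best alternative 58. No profitable deviation — NE.
(U, C2, O): Player B can switch to C1 (35 → 43). Not NE.
(U, C3, I): Player A can switch to D (53 → 98). Not NE.
(U, C3, O): Player A gets 20, best alternative 18; Player B gets 68, best alternative 43; Player C gets 59, best alternative 52. No profitable deviation — NE.
(D, C1, I): Player A can switch to U (60 → 74). Not NE.
(D, C1, O): Player A can switch to U (34 → 76). Not NE.
(D, C2, I): Player A can switch to U (89 → 95). Not NE.
(D, C2, O): Player A can switch to U (16 → 40). Not NE.
(D, C3, I): Player A gets 98, best alternative 53; Player B gets 99, best alternative 87; Player C gets 40, best alternative 31. No profitable deviation — NE.
(The remaining 1 profile has a profitable deviation by the same check.)

(U, C2, I) and (U, C3, O) and (D, C3, I)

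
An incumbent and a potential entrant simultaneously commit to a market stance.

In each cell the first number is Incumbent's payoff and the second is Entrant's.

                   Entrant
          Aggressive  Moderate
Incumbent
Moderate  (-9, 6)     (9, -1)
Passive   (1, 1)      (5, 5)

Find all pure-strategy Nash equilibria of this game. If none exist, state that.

Check each profile: it is a Nash equilibrium iff no player can strictly gain by switching unilaterally.
(Moderate, Aggressive): Incumbent can switch to Passive (-9 → 1). Not NE.
(Moderate, Moderate): Entrant can switch to Aggressive (-1 → 6). Not NE.
(Passive, Aggressive): Entrant can switch to Moderate (1 → 5). Not NE.
(Passive, Moderate): Incumbent can switch to Moderate (5 → 9). Not NE.

none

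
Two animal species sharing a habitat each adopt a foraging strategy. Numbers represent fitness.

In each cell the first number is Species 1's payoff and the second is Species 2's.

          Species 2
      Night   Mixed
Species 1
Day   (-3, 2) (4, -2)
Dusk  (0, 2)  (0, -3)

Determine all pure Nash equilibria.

The unique pure-strategy Nash equilibrium is (Dusk, Night).

Species 1 against Night: payoffs -3, 0 → best response Dusk.
Species 1 against Mixed: payoffs 4, 0 → best response Day.
Species 2 against Day: payoffs 2, -2 → best response Night.
Species 2 against Dusk: payoffs 2, -3 → best response Night.
Mutual best responses: (Dusk, Night).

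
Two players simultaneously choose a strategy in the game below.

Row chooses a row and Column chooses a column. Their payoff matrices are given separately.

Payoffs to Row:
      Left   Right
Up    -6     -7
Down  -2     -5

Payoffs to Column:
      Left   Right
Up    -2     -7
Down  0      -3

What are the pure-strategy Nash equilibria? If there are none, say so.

Row against Left: payoffs -6, -2 → best response Down.
Row against Right: payoffs -7, -5 → best response Down.
Column against Up: payoffs -2, -7 → best response Left.
Column against Down: payoffs 0, -3 → best response Left.
Mutual best responses: (Down, Left).

Pure NE: (Down, Left)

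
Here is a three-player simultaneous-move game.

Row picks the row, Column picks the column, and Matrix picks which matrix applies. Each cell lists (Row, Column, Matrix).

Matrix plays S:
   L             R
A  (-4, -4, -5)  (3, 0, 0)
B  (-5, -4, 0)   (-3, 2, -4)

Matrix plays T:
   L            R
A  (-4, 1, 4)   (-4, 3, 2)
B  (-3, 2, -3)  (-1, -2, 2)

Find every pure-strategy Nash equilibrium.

Row against (L, S): payoffs -4, -5 → best response A.
Row against (L, T): payoffs -4, -3 → best response B.
Row against (R, S): payoffs 3, -3 → best response A.
Row against (R, T): payoffs -4, -1 → best response B.
Column against (A, S): payoffs -4, 0 → best response R.
Column against (A, T): payoffs 1, 3 → best response R.
Column against (B, S): payoffs -4, 2 → best response R.
Column against (B, T): payoffs 2, -2 → best response L.
Matrix against (A, L): payoffs -5, 4 → best response T.
Matrix against (A, R): payoffs 0, 2 → best response T.
Matrix against (B, L): payoffs 0, -3 → best response S.
Matrix against (B, R): payoffs -4, 2 → best response T.
No profile is a mutual best response for all players.

none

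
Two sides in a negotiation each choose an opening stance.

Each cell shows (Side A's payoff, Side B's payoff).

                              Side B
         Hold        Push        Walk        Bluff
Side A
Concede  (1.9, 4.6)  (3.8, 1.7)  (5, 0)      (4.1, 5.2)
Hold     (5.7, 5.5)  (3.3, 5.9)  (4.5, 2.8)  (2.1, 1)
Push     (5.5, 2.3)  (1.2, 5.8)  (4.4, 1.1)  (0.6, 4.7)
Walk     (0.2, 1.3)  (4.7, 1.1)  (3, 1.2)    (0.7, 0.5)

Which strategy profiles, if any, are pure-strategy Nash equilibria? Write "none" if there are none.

Mark each player's best response to every combination of opponents' strategies; a profile where every player is best-responding is a pure Nash equilibrium.
Side A against Hold: payoffs 1.9, 5.7, 5.5, 0.2 → best response Hold.
Side A against Push: payoffs 3.8, 3.3, 1.2, 4.7 → best response Walk.
Side A against Walk: payoffs 5, 4.5, 4.4, 3 → best response Concede.
Side A against Bluff: payoffs 4.1, 2.1, 0.6, 0.7 → best response Concede.
Side B against Concede: payoffs 4.6, 1.7, 0, 5.2 → best response Bluff.
Side B against Hold: payoffs 5.5, 5.9, 2.8, 1 → best response Push.
Side B against Push: payoffs 2.3, 5.8, 1.1, 4.7 → best response Push.
Side B against Walk: payoffs 1.3, 1.1, 1.2, 0.5 → best response Hold.
Mutual best responses: (Concede, Bluff).

Pure NE: (Concede, Bluff)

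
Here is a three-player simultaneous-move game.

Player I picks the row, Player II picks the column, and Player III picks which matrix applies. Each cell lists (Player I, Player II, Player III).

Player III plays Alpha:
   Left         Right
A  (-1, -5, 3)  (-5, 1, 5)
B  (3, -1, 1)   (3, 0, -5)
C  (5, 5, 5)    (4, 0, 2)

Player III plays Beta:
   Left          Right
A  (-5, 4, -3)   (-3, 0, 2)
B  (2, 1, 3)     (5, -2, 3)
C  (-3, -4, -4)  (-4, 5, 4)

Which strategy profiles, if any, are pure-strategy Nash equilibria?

Player I against (Left, Alpha): payoffs -1, 3, 5 → best response C.
Player I against (Left, Beta): payoffs -5, 2, -3 → best response B.
Player I against (Right, Alpha): payoffs -5, 3, 4 → best response C.
Player I against (Right, Beta): payoffs -3, 5, -4 → best response B.
Player II against (A, Alpha): payoffs -5, 1 → best response Right.
Player II against (A, Beta): payoffs 4, 0 → best response Left.
Player II against (B, Alpha): payoffs -1, 0 → best response Right.
Player II against (B, Beta): payoffs 1, -2 → best response Left.
Player II against (C, Alpha): payoffs 5, 0 → best response Left.
Player II against (C, Beta): payoffs -4, 5 → best response Right.
Player III against (A, Left): payoffs 3, -3 → best response Alpha.
Player III against (A, Right): payoffs 5, 2 → best response Alpha.
Player III against (B, Left): payoffs 1, 3 → best response Beta.
Player III against (B, Right): payoffs -5, 3 → best response Beta.
Player III against (C, Left): payoffs 5, -4 → best response Alpha.
Player III against (C, Right): payoffs 2, 4 → best response Beta.
Mutual best responses: (B, Left, Beta); (C, Left, Alpha).

Pure-strategy Nash equilibria: (B, Left, Beta) and (C, Left, Alpha)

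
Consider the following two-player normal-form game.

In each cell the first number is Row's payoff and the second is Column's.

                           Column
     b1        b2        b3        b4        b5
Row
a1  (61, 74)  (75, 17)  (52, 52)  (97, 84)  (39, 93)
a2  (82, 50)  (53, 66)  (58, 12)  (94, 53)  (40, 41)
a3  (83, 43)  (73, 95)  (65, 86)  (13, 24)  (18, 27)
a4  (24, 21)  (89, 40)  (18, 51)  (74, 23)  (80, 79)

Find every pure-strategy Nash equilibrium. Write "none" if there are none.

Row against b1: payoffs 61, 82, 83, 24 → best response a3.
Row against b2: payoffs 75, 53, 73, 89 → best response a4.
Row against b3: payoffs 52, 58, 65, 18 → best response a3.
Row against b4: payoffs 97, 94, 13, 74 → best response a1.
Row against b5: payoffs 39, 40, 18, 80 → best response a4.
Column against a1: payoffs 74, 17, 52, 84, 93 → best response b5.
Column against a2: payoffs 50, 66, 12, 53, 41 → best response b2.
Column against a3: payoffs 43, 95, 86, 24, 27 → best response b2.
Column against a4: payoffs 21, 40, 51, 23, 79 → best response b5.
Mutual best responses: (a4, b5).

(a4, b5)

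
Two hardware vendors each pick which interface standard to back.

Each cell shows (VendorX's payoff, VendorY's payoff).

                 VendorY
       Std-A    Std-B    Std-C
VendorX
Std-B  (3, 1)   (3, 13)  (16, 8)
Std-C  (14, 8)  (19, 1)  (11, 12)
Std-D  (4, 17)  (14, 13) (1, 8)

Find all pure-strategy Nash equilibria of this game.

(Std-B, Std-A): VendorX can switch to Std-C (3 → 14). Not NE.
(Std-B, Std-B): VendorX can switch to Std-C (3 → 19). Not NE.
(Std-B, Std-C): VendorY can switch to Std-B (8 → 13). Not NE.
(Std-C, Std-A): VendorY can switch to Std-C (8 → 12). Not NE.
(Std-C, Std-B): VendorY can switch to Std-A (1 → 8). Not NE.
(Std-C, Std-C): VendorX can switch to Std-B (11 → 16). Not NE.
(The remaining 3 profiles each have a profitable deviation by the same check.)

No pure-strategy Nash equilibrium.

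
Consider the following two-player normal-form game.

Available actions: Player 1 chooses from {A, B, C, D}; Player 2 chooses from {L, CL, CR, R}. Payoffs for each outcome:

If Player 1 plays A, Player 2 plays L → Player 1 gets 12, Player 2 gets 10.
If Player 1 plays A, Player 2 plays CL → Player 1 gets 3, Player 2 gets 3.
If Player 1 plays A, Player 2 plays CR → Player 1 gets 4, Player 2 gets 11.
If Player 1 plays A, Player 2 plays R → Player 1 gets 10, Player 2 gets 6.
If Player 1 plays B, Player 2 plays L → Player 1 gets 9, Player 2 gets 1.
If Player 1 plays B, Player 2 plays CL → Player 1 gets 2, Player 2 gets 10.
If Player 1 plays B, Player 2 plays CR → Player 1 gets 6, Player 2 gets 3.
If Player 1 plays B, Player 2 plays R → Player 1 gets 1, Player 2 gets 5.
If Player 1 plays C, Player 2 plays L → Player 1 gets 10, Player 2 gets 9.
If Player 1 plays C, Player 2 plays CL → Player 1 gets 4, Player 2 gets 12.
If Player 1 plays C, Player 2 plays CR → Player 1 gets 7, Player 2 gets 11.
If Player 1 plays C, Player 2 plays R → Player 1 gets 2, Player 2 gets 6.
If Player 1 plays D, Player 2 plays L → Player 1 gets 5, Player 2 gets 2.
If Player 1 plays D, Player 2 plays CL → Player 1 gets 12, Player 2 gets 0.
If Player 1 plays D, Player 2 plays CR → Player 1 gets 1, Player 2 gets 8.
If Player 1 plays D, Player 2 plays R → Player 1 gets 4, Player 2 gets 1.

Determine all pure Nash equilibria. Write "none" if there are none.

No pure-strategy Nash equilibrium.

Player 1 against L: payoffs 12, 9, 10, 5 → best response A.
Player 1 against CL: payoffs 3, 2, 4, 12 → best response D.
Player 1 against CR: payoffs 4, 6, 7, 1 → best response C.
Player 1 against R: payoffs 10, 1, 2, 4 → best response A.
Player 2 against A: payoffs 10, 3, 11, 6 → best response CR.
Player 2 against B: payoffs 1, 10, 3, 5 → best response CL.
Player 2 against C: payoffs 9, 12, 11, 6 → best response CL.
Player 2 against D: payoffs 2, 0, 8, 1 → best response CR.
No profile is a mutual best response for all players.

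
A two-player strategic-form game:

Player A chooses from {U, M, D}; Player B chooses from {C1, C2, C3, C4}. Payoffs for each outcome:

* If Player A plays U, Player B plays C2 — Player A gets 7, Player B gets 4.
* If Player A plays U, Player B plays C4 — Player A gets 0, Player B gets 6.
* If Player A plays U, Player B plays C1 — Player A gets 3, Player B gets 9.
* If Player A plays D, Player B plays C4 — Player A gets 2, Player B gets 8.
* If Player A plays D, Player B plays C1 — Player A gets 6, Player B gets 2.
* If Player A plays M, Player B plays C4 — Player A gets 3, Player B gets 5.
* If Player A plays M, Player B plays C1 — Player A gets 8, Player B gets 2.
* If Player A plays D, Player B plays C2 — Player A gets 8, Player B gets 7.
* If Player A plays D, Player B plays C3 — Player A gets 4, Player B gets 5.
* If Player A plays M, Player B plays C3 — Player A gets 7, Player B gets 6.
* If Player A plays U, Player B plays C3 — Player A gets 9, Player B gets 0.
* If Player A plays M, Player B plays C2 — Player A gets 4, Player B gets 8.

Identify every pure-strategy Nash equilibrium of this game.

(U, C1): Player A can switch to M (3 → 8). Not NE.
(U, C2): Player A can switch to D (7 → 8). Not NE.
(U, C3): Player B can switch to C1 (0 → 9). Not NE.
(U, C4): Player A can switch to M (0 → 3). Not NE.
(M, C1): Player B can switch to C2 (2 → 8). Not NE.
(M, C2): Player A can switch to U (4 → 7). Not NE.
(The remaining 6 profiles each have a profitable deviation by the same check.)

There is no pure-strategy Nash equilibrium.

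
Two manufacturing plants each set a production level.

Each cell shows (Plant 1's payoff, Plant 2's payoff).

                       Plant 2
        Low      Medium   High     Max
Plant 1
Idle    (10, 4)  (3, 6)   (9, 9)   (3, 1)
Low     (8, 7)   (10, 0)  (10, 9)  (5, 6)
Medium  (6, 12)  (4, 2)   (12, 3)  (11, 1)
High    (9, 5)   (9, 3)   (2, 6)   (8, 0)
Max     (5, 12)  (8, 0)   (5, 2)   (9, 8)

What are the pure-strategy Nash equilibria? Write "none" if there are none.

No pure-strategy Nash equilibrium.

Check each profile: it is a Nash equilibrium iff no player can strictly gain by switching unilaterally.
(Idle, Low): Plant 2 can switch to Medium (4 → 6). Not NE.
(Idle, Medium): Plant 1 can switch to Low (3 → 10). Not NE.
(Idle, High): Plant 1 can switch to Low (9 → 10). Not NE.
(Idle, Max): Plant 1 can switch to Low (3 → 5). Not NE.
(Low, Low): Plant 1 can switch to Idle (8 → 10). Not NE.
(Low, Medium): Plant 2 can switch to Low (0 → 7). Not NE.
(Low, High): Plant 1 can switch to Medium (10 → 12). Not NE.
(Low, Max): Plant 1 can switch to Medium (5 → 11). Not NE.
(Medium, Low): Plant 1 can switch to Idle (6 → 10). Not NE.
(Medium, Medium): Plant 1 can switch to Low (4 → 10). Not NE.
(The remaining 10 profiles each have a profitable deviation by the same check.)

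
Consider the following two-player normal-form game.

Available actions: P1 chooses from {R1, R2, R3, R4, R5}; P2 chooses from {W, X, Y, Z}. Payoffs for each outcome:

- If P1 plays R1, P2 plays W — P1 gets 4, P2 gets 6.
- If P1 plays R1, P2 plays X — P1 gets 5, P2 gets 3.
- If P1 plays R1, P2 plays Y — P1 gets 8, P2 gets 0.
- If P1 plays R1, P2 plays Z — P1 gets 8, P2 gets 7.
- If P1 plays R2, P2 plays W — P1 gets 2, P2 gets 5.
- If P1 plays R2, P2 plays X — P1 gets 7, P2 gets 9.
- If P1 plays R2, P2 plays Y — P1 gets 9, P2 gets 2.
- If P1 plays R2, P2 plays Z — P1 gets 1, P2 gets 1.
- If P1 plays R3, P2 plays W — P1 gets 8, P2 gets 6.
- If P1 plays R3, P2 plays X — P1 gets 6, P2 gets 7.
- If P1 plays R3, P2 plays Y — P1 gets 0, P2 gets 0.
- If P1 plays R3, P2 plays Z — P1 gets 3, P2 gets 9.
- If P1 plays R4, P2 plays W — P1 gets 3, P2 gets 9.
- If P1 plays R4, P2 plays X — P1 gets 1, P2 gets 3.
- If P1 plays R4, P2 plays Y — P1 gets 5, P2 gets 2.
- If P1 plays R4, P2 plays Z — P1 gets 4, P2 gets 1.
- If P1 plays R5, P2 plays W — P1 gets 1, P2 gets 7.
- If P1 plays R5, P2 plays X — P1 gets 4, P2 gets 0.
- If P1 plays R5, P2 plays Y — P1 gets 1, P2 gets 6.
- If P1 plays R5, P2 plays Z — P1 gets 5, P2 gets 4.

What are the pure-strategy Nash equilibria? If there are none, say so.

The pure Nash equilibria are (R1, Z) and (R2, X).

P1 against W: payoffs 4, 2, 8, 3, 1 → best response R3.
P1 against X: payoffs 5, 7, 6, 1, 4 → best response R2.
P1 against Y: payoffs 8, 9, 0, 5, 1 → best response R2.
P1 against Z: payoffs 8, 1, 3, 4, 5 → best response R1.
P2 against R1: payoffs 6, 3, 0, 7 → best response Z.
P2 against R2: payoffs 5, 9, 2, 1 → best response X.
P2 against R3: payoffs 6, 7, 0, 9 → best response Z.
P2 against R4: payoffs 9, 3, 2, 1 → best response W.
P2 against R5: payoffs 7, 0, 6, 4 → best response W.
Mutual best responses: (R1, Z); (R2, X).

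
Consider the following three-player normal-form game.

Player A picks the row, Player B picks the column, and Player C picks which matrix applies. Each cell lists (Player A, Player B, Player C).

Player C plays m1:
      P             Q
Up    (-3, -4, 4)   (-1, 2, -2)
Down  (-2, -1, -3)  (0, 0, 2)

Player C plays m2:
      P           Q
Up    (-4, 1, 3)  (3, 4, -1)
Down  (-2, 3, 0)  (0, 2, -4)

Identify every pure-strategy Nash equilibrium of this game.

Pure-strategy Nash equilibria: (Up, Q, m2) and (Down, P, m2) and (Down, Q, m1)

For each strategy profile, look for a profitable unilateral deviation.
(Up, P, m1): Player A can switch to Down (-3 → -2). Not NE.
(Up, P, m2): Player A can switch to Down (-4 → -2). Not NE.
(Up, Q, m1): Player A can switch to Down (-1 → 0). Not NE.
(Up, Q, m2): Player A gets 3, best alternative 0; Player B gets 4, best alternative 1; Player C gets -1, best alternative -2. No profitable deviation — NE.
(Down, P, m1): Player B can switch to Q (-1 → 0). Not NE.
(Down, P, m2): Player A gets -2, best alternative -4; Player B gets 3, best alternative 2; Player C gets 0, best alternative -3. No profitable deviation — NE.
(Down, Q, m1): Player A gets 0, best alternative -1; Player B gets 0, best alternative -1; Player C gets 2, best alternative -4. No profitable deviation — NE.
(Down, Q, m2): Player A can switch to Up (0 → 3). Not NE.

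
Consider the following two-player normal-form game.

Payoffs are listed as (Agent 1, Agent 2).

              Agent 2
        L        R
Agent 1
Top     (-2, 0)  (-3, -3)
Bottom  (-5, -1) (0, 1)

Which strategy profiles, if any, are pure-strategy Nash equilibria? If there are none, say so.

Pure-strategy Nash equilibria: (Top, L); (Bottom, R)

Agent 1 against L: payoffs -2, -5 → best response Top.
Agent 1 against R: payoffs -3, 0 → best response Bottom.
Agent 2 against Top: payoffs 0, -3 → best response L.
Agent 2 against Bottom: payoffs -1, 1 → best response R.
Mutual best responses: (Top, L); (Bottom, R).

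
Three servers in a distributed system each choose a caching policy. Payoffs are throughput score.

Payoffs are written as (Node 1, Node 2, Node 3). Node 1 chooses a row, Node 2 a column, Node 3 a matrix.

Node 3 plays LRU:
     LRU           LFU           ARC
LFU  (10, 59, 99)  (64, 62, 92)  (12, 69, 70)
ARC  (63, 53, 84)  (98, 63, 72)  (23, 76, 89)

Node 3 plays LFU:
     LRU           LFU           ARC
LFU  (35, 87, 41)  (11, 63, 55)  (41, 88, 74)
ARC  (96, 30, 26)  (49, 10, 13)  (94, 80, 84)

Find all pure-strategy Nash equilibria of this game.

Pure NE: (ARC, ARC, LRU)

Mark each player's best response to every combination of opponents' strategies; a profile where every player is best-responding is a pure Nash equilibrium.
Node 1 against (LRU, LRU): payoffs 10, 63 → best response ARC.
Node 1 against (LRU, LFU): payoffs 35, 96 → best response ARC.
Node 1 against (LFU, LRU): payoffs 64, 98 → best response ARC.
Node 1 against (LFU, LFU): payoffs 11, 49 → best response ARC.
Node 1 against (ARC, LRU): payoffs 12, 23 → best response ARC.
Node 1 against (ARC, LFU): payoffs 41, 94 → best response ARC.
Node 2 against (LFU, LRU): payoffs 59, 62, 69 → best response ARC.
Node 2 against (LFU, LFU): payoffs 87, 63, 88 → best response ARC.
Node 2 against (ARC, LRU): payoffs 53, 63, 76 → best response ARC.
Node 2 against (ARC, LFU): payoffs 30, 10, 80 → best response ARC.
Node 3 against (LFU, LRU): payoffs 99, 41 → best response LRU.
Node 3 against (LFU, LFU): payoffs 92, 55 → best response LRU.
Node 3 against (LFU, ARC): payoffs 70, 74 → best response LFU.
Node 3 against (ARC, LRU): payoffs 84, 26 → best response LRU.
Node 3 against (ARC, LFU): payoffs 72, 13 → best response LRU.
Node 3 against (ARC, ARC): payoffs 89, 84 → best response LRU.
Mutual best responses: (ARC, ARC, LRU).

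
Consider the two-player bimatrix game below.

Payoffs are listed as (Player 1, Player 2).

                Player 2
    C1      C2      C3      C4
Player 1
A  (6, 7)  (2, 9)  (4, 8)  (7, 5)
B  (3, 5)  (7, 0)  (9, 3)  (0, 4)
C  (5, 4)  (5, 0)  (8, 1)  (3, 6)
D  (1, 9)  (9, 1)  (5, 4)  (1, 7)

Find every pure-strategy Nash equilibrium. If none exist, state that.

There is no pure-strategy Nash equilibrium.

Player 1 against C1: payoffs 6, 3, 5, 1 → best response A.
Player 1 against C2: payoffs 2, 7, 5, 9 → best response D.
Player 1 against C3: payoffs 4, 9, 8, 5 → best response B.
Player 1 against C4: payoffs 7, 0, 3, 1 → best response A.
Player 2 against A: payoffs 7, 9, 8, 5 → best response C2.
Player 2 against B: payoffs 5, 0, 3, 4 → best response C1.
Player 2 against C: payoffs 4, 0, 1, 6 → best response C4.
Player 2 against D: payoffs 9, 1, 4, 7 → best response C1.
No profile is a mutual best response for all players.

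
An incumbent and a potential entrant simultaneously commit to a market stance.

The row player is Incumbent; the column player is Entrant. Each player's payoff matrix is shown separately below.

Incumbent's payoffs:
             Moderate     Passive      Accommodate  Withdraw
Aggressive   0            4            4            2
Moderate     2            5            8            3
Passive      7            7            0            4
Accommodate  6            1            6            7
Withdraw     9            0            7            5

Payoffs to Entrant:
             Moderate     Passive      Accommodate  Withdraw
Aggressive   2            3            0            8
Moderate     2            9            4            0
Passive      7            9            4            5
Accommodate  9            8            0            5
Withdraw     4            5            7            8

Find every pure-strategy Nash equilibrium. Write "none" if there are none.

The unique pure-strategy Nash equilibrium is (Passive, Passive).

Check each profile: it is a Nash equilibrium iff no player can strictly gain by switching unilaterally.
(Aggressive, Moderate): Incumbent can switch to Moderate (0 → 2). Not NE.
(Aggressive, Passive): Incumbent can switch to Moderate (4 → 5). Not NE.
(Aggressive, Accommodate): Incumbent can switch to Moderate (4 → 8). Not NE.
(Aggressive, Withdraw): Incumbent can switch to Moderate (2 → 3). Not NE.
(Moderate, Moderate): Incumbent can switch to Passive (2 → 7). Not NE.
(Moderate, Passive): Incumbent can switch to Passive (5 → 7). Not NE.
(Moderate, Accommodate): Entrant can switch to Passive (4 → 9). Not NE.
(Moderate, Withdraw): Incumbent can switch to Passive (3 → 4). Not NE.
(Passive, Moderate): Incumbent can switch to Withdraw (7 → 9). Not NE.
(Passive, Passive): Incumbent gets 7, best alternative 5; Entrant gets 9, best alternative 7. No profitable deviation — NE.
(Passive, Accommodate): Incumbent can switch to Aggressive (0 → 4). Not NE.
(Passive, Withdraw): Incumbent can switch to Accommodate (4 → 7). Not NE.
(Accommodate, Moderate): Incumbent can switch to Passive (6 → 7). Not NE.
(The remaining 7 profiles each have a profitable deviation by the same check.)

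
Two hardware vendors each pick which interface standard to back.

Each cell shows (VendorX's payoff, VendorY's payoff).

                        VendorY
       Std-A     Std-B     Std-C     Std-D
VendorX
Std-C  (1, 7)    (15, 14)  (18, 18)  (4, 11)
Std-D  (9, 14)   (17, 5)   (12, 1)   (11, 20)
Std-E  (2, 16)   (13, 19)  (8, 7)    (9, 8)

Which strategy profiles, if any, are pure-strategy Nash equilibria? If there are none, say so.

VendorX against Std-A: payoffs 1, 9, 2 → best response Std-D.
VendorX against Std-B: payoffs 15, 17, 13 → best response Std-D.
VendorX against Std-C: payoffs 18, 12, 8 → best response Std-C.
VendorX against Std-D: payoffs 4, 11, 9 → best response Std-D.
VendorY against Std-C: payoffs 7, 14, 18, 11 → best response Std-C.
VendorY against Std-D: payoffs 14, 5, 1, 20 → best response Std-D.
VendorY against Std-E: payoffs 16, 19, 7, 8 → best response Std-B.
Mutual best responses: (Std-C, Std-C); (Std-D, Std-D).

(Std-C, Std-C); (Std-D, Std-D)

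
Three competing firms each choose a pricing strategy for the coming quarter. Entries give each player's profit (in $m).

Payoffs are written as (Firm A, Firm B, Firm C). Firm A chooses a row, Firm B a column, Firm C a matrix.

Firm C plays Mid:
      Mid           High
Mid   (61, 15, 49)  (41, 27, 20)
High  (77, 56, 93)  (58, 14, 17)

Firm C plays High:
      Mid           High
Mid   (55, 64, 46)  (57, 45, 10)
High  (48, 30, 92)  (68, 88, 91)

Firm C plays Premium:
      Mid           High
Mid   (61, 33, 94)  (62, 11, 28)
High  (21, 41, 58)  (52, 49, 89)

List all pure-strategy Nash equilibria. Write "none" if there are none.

Check each profile: it is a Nash equilibrium iff no player can strictly gain by switching unilaterally.
(Mid, Mid, Mid): Firm A can switch to High (61 → 77). Not NE.
(Mid, Mid, High): Firm C can switch to Mid (46 → 49). Not NE.
(Mid, Mid, Premium): Firm A gets 61, best alternative 21; Firm B gets 33, best alternative 11; Firm C gets 94, best alternative 49. No profitable deviation — NE.
(Mid, High, Mid): Firm A can switch to High (41 → 58). Not NE.
(Mid, High, High): Firm A can switch to High (57 → 68). Not NE.
(Mid, High, Premium): Firm B can switch to Mid (11 → 33). Not NE.
(High, Mid, Mid): Firm A gets 77, best alternative 61; Firm B gets 56, best alternative 14; Firm C gets 93, best alternative 92. No profitable deviation — NE.
(High, Mid, High): Firm A can switch to Mid (48 → 55). Not NE.
(High, Mid, Premium): Firm A can switch to Mid (21 → 61). Not NE.
(High, High, Mid): Firm B can switch to Mid (14 → 56). Not NE.
(High, High, High): Firm A gets 68, best alternative 57; Firm B gets 88, best alternative 30; Firm C gets 91, best alternative 89. No profitable deviation — NE.
(The remaining 1 profile has a profitable deviation by the same check.)

Pure-strategy Nash equilibria: (Mid, Mid, Premium) and (High, Mid, Mid) and (High, High, High)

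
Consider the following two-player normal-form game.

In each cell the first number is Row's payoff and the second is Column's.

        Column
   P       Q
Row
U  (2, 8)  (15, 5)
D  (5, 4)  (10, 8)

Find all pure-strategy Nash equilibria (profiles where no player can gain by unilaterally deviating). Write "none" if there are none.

Check each profile: it is a Nash equilibrium iff no player can strictly gain by switching unilaterally.
(U, P): Row can switch to D (2 → 5). Not NE.
(U, Q): Column can switch to P (5 → 8). Not NE.
(D, P): Column can switch to Q (4 → 8). Not NE.
(D, Q): Row can switch to U (10 → 15). Not NE.

There is no pure-strategy Nash equilibrium.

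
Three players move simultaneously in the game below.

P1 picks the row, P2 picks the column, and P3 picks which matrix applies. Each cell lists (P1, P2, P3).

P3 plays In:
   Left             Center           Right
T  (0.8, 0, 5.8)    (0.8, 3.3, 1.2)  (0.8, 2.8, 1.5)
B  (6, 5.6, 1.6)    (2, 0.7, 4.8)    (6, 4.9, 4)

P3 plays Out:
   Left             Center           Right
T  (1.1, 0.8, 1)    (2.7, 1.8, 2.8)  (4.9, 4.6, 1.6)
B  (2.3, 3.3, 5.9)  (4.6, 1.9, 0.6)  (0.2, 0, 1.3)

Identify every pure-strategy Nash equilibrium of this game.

(T, Right, Out); (B, Left, Out)

P1 against (Left, In): payoffs 0.8, 6 → best response B.
P1 against (Left, Out): payoffs 1.1, 2.3 → best response B.
P1 against (Center, In): payoffs 0.8, 2 → best response B.
P1 against (Center, Out): payoffs 2.7, 4.6 → best response B.
P1 against (Right, In): payoffs 0.8, 6 → best response B.
P1 against (Right, Out): payoffs 4.9, 0.2 → best response T.
P2 against (T, In): payoffs 0, 3.3, 2.8 → best response Center.
P2 against (T, Out): payoffs 0.8, 1.8, 4.6 → best response Right.
P2 against (B, In): payoffs 5.6, 0.7, 4.9 → best response Left.
P2 against (B, Out): payoffs 3.3, 1.9, 0 → best response Left.
P3 against (T, Left): payoffs 5.8, 1 → best response In.
P3 against (T, Center): payoffs 1.2, 2.8 → best response Out.
P3 against (T, Right): payoffs 1.5, 1.6 → best response Out.
P3 against (B, Left): payoffs 1.6, 5.9 → best response Out.
P3 against (B, Center): payoffs 4.8, 0.6 → best response In.
P3 against (B, Right): payoffs 4, 1.3 → best response In.
Mutual best responses: (T, Right, Out); (B, Left, Out).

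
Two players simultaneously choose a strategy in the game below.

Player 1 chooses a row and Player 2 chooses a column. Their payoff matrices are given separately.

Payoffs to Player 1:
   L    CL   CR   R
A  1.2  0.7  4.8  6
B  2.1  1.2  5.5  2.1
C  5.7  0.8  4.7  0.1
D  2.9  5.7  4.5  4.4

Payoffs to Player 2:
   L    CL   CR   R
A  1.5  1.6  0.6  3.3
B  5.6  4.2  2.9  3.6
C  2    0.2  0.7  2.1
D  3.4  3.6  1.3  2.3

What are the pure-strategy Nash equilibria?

Mark each player's best response to every combination of opponents' strategies; a profile where every player is best-responding is a pure Nash equilibrium.
Player 1 against L: payoffs 1.2, 2.1, 5.7, 2.9 → best response C.
Player 1 against CL: payoffs 0.7, 1.2, 0.8, 5.7 → best response D.
Player 1 against CR: payoffs 4.8, 5.5, 4.7, 4.5 → best response B.
Player 1 against R: payoffs 6, 2.1, 0.1, 4.4 → best response A.
Player 2 against A: payoffs 1.5, 1.6, 0.6, 3.3 → best response R.
Player 2 against B: payoffs 5.6, 4.2, 2.9, 3.6 → best response L.
Player 2 against C: payoffs 2, 0.2, 0.7, 2.1 → best response R.
Player 2 against D: payoffs 3.4, 3.6, 1.3, 2.3 → best response CL.
Mutual best responses: (A, R); (D, CL).

The pure Nash equilibria are (A, R), (D, CL).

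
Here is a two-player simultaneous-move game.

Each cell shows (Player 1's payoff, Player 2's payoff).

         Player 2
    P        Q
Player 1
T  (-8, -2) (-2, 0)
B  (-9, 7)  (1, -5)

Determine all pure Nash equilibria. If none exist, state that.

There is no pure-strategy Nash equilibrium.

For each player, find the best response to each opponent profile; mutual best responses are the pure NE.
Player 1 against P: payoffs -8, -9 → best response T.
Player 1 against Q: payoffs -2, 1 → best response B.
Player 2 against T: payoffs -2, 0 → best response Q.
Player 2 against B: payoffs 7, -5 → best response P.
No profile is a mutual best response for all players.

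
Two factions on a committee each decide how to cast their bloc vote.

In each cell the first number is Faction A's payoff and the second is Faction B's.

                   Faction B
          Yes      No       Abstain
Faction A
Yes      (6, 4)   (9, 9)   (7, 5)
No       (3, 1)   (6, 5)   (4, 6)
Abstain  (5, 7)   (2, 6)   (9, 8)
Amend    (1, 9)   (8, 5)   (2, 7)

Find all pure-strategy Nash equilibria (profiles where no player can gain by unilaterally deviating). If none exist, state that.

Faction A against Yes: payoffs 6, 3, 5, 1 → best response Yes.
Faction A against No: payoffs 9, 6, 2, 8 → best response Yes.
Faction A against Abstain: payoffs 7, 4, 9, 2 → best response Abstain.
Faction B against Yes: payoffs 4, 9, 5 → best response No.
Faction B against No: payoffs 1, 5, 6 → best response Abstain.
Faction B against Abstain: payoffs 7, 6, 8 → best response Abstain.
Faction B against Amend: payoffs 9, 5, 7 → best response Yes.
Mutual best responses: (Yes, No); (Abstain, Abstain).

(Yes, No), (Abstain, Abstain)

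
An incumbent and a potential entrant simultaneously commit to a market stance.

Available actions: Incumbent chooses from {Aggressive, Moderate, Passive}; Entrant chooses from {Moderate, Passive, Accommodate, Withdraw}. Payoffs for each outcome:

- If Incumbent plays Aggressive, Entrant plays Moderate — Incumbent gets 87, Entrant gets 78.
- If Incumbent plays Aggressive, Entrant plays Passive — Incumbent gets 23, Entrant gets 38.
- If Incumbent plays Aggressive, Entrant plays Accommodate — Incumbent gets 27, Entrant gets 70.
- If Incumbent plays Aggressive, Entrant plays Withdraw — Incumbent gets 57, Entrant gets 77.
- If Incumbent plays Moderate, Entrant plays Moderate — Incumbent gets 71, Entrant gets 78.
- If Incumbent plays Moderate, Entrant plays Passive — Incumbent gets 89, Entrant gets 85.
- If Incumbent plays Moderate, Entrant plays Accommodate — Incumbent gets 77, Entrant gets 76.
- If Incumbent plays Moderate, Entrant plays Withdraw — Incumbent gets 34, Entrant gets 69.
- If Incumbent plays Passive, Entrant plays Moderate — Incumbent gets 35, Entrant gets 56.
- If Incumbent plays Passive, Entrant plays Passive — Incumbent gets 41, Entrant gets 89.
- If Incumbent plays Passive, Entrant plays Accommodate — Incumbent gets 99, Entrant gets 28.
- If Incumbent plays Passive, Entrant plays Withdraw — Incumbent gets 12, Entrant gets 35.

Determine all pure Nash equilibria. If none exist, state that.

(Aggressive, Moderate): Incumbent gets 87, best alternative 71; Entrant gets 78, best alternative 77. No profitable deviation — NE.
(Aggressive, Passive): Incumbent can switch to Moderate (23 → 89). Not NE.
(Aggressive, Accommodate): Incumbent can switch to Moderate (27 → 77). Not NE.
(Aggressive, Withdraw): Entrant can switch to Moderate (77 → 78). Not NE.
(Moderate, Moderate): Incumbent can switch to Aggressive (71 → 87). Not NE.
(Moderate, Passive): Incumbent gets 89, best alternative 41; Entrant gets 85, best alternative 78. No profitable deviation — NE.
(Moderate, Accommodate): Incumbent can switch to Passive (77 → 99). Not NE.
(Moderate, Withdraw): Incumbent can switch to Aggressive (34 → 57). Not NE.
(Passive, Moderate): Incumbent can switch to Aggressive (35 → 87). Not NE.
(Passive, Passive): Incumbent can switch to Moderate (41 → 89). Not NE.
(Passive, Accommodate): Entrant can switch to Moderate (28 → 56). Not NE.
(Passive, Withdraw): Incumbent can switch to Aggressive (12 → 57). Not NE.

Pure-strategy Nash equilibria: (Aggressive, Moderate); (Moderate, Passive)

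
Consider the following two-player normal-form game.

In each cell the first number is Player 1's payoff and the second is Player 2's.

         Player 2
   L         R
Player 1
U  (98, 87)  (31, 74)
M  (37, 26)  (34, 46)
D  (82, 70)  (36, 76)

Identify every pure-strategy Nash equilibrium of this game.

Player 1 against L: payoffs 98, 37, 82 → best response U.
Player 1 against R: payoffs 31, 34, 36 → best response D.
Player 2 against U: payoffs 87, 74 → best response L.
Player 2 against M: payoffs 26, 46 → best response R.
Player 2 against D: payoffs 70, 76 → best response R.
Mutual best responses: (U, L); (D, R).

Pure-strategy Nash equilibria: (U, L) and (D, R)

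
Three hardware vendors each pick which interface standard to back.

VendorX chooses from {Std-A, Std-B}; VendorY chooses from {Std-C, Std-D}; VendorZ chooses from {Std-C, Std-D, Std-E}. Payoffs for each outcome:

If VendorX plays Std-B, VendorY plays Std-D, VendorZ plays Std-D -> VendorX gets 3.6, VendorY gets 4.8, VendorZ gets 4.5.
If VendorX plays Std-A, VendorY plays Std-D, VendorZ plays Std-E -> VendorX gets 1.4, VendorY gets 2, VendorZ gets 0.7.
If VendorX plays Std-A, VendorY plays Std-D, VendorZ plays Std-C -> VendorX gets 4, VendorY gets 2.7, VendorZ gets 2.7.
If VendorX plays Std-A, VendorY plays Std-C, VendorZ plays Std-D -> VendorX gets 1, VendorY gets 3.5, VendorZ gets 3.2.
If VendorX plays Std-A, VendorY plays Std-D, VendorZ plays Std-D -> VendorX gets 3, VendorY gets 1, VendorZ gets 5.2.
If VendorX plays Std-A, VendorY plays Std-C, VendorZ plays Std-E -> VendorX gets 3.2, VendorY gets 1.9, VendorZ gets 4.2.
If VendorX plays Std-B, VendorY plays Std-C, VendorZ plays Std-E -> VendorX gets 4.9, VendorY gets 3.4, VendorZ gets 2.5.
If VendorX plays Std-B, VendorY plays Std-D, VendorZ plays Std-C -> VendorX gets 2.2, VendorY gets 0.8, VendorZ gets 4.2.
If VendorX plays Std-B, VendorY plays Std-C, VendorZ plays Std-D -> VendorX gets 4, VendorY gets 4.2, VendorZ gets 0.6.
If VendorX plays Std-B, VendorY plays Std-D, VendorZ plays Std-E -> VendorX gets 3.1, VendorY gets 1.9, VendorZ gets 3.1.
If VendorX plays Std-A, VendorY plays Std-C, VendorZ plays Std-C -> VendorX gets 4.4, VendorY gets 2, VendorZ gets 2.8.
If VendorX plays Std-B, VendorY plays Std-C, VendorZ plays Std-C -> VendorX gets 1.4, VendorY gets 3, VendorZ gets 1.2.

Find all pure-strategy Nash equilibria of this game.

VendorX against (Std-C, Std-C): payoffs 4.4, 1.4 → best response Std-A.
VendorX against (Std-C, Std-D): payoffs 1, 4 → best response Std-B.
VendorX against (Std-C, Std-E): payoffs 3.2, 4.9 → best response Std-B.
VendorX against (Std-D, Std-C): payoffs 4, 2.2 → best response Std-A.
VendorX against (Std-D, Std-D): payoffs 3, 3.6 → best response Std-B.
VendorX against (Std-D, Std-E): payoffs 1.4, 3.1 → best response Std-B.
VendorY against (Std-A, Std-C): payoffs 2, 2.7 → best response Std-D.
VendorY against (Std-A, Std-D): payoffs 3.5, 1 → best response Std-C.
VendorY against (Std-A, Std-E): payoffs 1.9, 2 → best response Std-D.
VendorY against (Std-B, Std-C): payoffs 3, 0.8 → best response Std-C.
VendorY against (Std-B, Std-D): payoffs 4.2, 4.8 → best response Std-D.
VendorY against (Std-B, Std-E): payoffs 3.4, 1.9 → best response Std-C.
VendorZ against (Std-A, Std-C): payoffs 2.8, 3.2, 4.2 → best response Std-E.
VendorZ against (Std-A, Std-D): payoffs 2.7, 5.2, 0.7 → best response Std-D.
VendorZ against (Std-B, Std-C): payoffs 1.2, 0.6, 2.5 → best response Std-E.
VendorZ against (Std-B, Std-D): payoffs 4.2, 4.5, 3.1 → best response Std-D.
Mutual best responses: (Std-B, Std-C, Std-E); (Std-B, Std-D, Std-D).

(Std-B, Std-C, Std-E), (Std-B, Std-D, Std-D)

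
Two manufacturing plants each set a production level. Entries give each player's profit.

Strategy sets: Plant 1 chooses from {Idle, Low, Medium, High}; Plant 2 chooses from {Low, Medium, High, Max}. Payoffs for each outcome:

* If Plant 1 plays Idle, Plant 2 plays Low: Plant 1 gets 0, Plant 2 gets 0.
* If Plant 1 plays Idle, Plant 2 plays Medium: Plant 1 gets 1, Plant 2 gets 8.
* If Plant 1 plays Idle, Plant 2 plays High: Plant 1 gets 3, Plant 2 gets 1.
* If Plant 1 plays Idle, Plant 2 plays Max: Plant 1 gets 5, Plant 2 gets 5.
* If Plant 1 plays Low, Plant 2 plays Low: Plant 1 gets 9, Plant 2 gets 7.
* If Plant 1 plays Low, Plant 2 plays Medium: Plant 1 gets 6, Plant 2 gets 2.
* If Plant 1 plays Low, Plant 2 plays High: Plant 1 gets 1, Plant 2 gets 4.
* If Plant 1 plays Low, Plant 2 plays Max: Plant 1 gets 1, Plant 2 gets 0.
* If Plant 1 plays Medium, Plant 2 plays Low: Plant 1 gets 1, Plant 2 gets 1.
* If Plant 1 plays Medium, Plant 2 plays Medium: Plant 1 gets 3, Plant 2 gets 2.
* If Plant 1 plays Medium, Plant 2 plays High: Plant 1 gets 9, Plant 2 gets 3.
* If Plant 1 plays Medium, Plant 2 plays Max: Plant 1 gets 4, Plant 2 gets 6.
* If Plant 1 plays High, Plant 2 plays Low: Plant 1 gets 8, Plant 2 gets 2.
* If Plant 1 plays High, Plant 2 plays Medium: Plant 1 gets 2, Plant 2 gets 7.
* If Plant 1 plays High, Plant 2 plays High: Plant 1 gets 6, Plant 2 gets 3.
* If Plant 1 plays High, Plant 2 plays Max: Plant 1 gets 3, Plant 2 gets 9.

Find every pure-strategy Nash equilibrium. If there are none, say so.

(Idle, Low): Plant 1 can switch to Low (0 → 9). Not NE.
(Idle, Medium): Plant 1 can switch to Low (1 → 6). Not NE.
(Idle, High): Plant 1 can switch to Medium (3 → 9). Not NE.
(Idle, Max): Plant 2 can switch to Medium (5 → 8). Not NE.
(Low, Low): Plant 1 gets 9, best alternative 8; Plant 2 gets 7, best alternative 4. No profitable deviation — NE.
(Low, Medium): Plant 2 can switch to Low (2 → 7). Not NE.
(Low, High): Plant 1 can switch to Idle (1 → 3). Not NE.
(The remaining 9 profiles each have a profitable deviation by the same check.)

The unique pure-strategy Nash equilibrium is (Low, Low).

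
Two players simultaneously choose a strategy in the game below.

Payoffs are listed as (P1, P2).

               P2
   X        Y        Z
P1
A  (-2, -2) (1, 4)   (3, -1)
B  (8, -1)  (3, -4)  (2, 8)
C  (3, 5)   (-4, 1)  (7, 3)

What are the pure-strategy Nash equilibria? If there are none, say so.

Mark each player's best response to every combination of opponents' strategies; a profile where every player is best-responding is a pure Nash equilibrium.
P1 against X: payoffs -2, 8, 3 → best response B.
P1 against Y: payoffs 1, 3, -4 → best response B.
P1 against Z: payoffs 3, 2, 7 → best response C.
P2 against A: payoffs -2, 4, -1 → best response Y.
P2 against B: payoffs -1, -4, 8 → best response Z.
P2 against C: payoffs 5, 1, 3 → best response X.
No profile is a mutual best response for all players.

There is no pure-strategy Nash equilibrium.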